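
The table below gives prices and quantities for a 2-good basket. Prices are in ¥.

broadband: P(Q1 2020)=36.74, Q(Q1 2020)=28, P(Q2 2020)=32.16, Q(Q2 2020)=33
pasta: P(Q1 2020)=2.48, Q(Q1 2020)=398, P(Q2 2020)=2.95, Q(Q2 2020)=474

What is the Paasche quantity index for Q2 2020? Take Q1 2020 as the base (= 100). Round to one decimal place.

Paasche quantity index uses current-period prices as weights.
ΣP(Q2 2020)·Q(Q2 2020) = 32.16×33 + 2.95×474 = 1061.28 + 1398.3 = 2459.58
ΣP(Q2 2020)·Q(Q1 2020) = 32.16×28 + 2.95×398 = 900.48 + 1174.1 = 2074.58
Index = 2459.58 / 2074.58 × 100 = 118.5580

118.6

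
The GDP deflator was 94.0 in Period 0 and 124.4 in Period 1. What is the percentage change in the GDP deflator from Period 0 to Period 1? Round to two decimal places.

32.34%

Change = (124.4 − 94.0) / 94.0 × 100
       = 30.4 / 94.0 × 100 = 32.3404%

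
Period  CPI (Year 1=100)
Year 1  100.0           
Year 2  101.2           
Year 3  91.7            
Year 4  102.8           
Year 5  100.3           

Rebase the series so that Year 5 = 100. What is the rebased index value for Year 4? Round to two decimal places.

Rebased(Year 4) = 102.8 / 100.3 × 100 = 102.4925

102.49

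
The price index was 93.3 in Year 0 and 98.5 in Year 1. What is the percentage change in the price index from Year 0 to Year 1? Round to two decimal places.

5.57%

Change = (98.5 − 93.3) / 93.3 × 100
       = 5.2 / 93.3 × 100 = 5.5734%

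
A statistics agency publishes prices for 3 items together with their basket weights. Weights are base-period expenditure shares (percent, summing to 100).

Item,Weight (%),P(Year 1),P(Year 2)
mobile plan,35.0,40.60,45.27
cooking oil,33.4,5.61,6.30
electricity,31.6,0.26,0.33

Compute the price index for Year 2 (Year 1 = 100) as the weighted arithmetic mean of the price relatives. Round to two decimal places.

116.64

mobile plan: 35.0 × (45.27/40.60) = 35.0 × 1.115025 = 39.0259
cooking oil: 33.4 × (6.30/5.61) = 33.4 × 1.122995 = 37.5080
electricity: 31.6 × (0.33/0.26) = 31.6 × 1.269231 = 40.1077
Index = Σ wᵢ·(p₁ᵢ/p₀ᵢ) = 39.0259 + 37.5080 + 40.1077 = 116.6416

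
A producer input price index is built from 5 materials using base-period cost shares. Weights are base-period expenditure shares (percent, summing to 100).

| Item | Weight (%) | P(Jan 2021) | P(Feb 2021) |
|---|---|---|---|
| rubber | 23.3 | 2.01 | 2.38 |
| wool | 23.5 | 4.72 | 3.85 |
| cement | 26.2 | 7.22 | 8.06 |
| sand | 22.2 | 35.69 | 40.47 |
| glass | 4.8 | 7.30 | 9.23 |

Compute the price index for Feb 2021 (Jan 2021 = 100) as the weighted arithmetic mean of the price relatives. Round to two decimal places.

107.25

rubber: 23.3 × (2.38/2.01) = 23.3 × 1.184080 = 27.5891
wool: 23.5 × (3.85/4.72) = 23.5 × 0.815678 = 19.1684
cement: 26.2 × (8.06/7.22) = 26.2 × 1.116343 = 29.2482
sand: 22.2 × (40.47/35.69) = 22.2 × 1.133931 = 25.1733
glass: 4.8 × (9.23/7.30) = 4.8 × 1.264384 = 6.0690
Index = Σ wᵢ·(p₁ᵢ/p₀ᵢ) = 27.5891 + 19.1684 + 29.2482 + 25.1733 + 6.0690 = 107.2480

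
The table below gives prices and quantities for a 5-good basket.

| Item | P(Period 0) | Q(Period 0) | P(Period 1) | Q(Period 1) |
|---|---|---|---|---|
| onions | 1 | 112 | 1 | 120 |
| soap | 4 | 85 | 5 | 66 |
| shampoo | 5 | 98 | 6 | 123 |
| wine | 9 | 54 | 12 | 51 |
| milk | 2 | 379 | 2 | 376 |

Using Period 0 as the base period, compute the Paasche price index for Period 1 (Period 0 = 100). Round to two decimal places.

115.48

Paasche price index uses current-period quantities as weights.
ΣP(Period 1)·Q(Period 1) = 1×120 + 5×66 + 6×123 + 12×51 + 2×376 = 120 + 330 + 738 + 612 + 752 = 2552
ΣP(Period 0)·Q(Period 1) = 1×120 + 4×66 + 5×123 + 9×51 + 2×376 = 120 + 264 + 615 + 459 + 752 = 2210
Index = 2552 / 2210 × 100 = 115.4751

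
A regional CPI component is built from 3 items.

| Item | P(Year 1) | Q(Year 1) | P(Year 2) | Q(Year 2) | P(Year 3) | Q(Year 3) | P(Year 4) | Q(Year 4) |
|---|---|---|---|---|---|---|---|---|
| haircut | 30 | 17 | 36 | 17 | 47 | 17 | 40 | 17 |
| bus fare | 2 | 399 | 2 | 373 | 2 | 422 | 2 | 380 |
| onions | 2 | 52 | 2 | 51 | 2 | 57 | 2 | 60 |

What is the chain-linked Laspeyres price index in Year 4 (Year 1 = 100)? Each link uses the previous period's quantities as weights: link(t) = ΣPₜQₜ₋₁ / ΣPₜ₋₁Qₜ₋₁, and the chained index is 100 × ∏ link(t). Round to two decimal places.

Link Year 1→Year 2:
ΣP(Year 2)Q(Year 1) = 36×17 + 2×399 + 2×52 = 612 + 798 + 104 = 1514
ΣP(Year 1)Q(Year 1) = 30×17 + 2×399 + 2×52 = 510 + 798 + 104 = 1412
link = 1514/1412 = 1.072238
Link Year 2→Year 3:
ΣP(Year 3)Q(Year 2) = 47×17 + 2×373 + 2×51 = 799 + 746 + 102 = 1647
ΣP(Year 2)Q(Year 2) = 36×17 + 2×373 + 2×51 = 612 + 746 + 102 = 1460
link = 1647/1460 = 1.128082
Link Year 3→Year 4:
ΣP(Year 4)Q(Year 3) = 40×17 + 2×422 + 2×57 = 680 + 844 + 114 = 1638
ΣP(Year 3)Q(Year 3) = 47×17 + 2×422 + 2×57 = 799 + 844 + 114 = 1757
link = 1638/1757 = 0.932271
Chained index = 100 × 1.072238 × 1.128082 × 0.932271 = 112.7649

112.76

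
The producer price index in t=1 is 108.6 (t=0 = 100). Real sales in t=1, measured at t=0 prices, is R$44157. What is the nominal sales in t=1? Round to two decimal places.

Nominal = Real × (Index/100) = 44157 × (108.6/100)
        = 44157 × 1.086 = 47954.5020

47954.50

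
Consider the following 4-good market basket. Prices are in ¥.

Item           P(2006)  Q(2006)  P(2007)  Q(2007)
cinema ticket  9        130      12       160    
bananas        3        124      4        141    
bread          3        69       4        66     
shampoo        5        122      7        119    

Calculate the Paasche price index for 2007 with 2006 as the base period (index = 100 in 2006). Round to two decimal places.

134.83

Paasche price index uses current-period quantities as weights.
ΣP(2007)·Q(2007) = 12×160 + 4×141 + 4×66 + 7×119 = 1920 + 564 + 264 + 833 = 3581
ΣP(2006)·Q(2007) = 9×160 + 3×141 + 3×66 + 5×119 = 1440 + 423 + 198 + 595 = 2656
Index = 3581 / 2656 × 100 = 134.8268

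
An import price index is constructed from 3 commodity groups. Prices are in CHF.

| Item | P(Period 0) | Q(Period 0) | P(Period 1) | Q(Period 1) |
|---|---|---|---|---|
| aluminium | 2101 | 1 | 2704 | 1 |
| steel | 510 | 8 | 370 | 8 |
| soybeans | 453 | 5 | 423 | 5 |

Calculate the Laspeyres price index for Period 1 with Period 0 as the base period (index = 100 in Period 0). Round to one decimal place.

Laspeyres price index uses base-period quantities as weights.
ΣP(Period 1)·Q(Period 0) = 2704×1 + 370×8 + 423×5 = 2704 + 2960 + 2115 = 7779
ΣP(Period 0)·Q(Period 0) = 2101×1 + 510×8 + 453×5 = 2101 + 4080 + 2265 = 8446
Index = 7779 / 8446 × 100 = 92.1028

92.1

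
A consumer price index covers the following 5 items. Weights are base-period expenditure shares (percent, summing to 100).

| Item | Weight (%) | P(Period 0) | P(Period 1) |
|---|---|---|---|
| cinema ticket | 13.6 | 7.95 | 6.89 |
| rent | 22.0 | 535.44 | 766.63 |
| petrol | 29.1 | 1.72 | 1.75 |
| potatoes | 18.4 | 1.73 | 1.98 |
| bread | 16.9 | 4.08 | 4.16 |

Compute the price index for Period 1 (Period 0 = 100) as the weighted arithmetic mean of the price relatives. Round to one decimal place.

cinema ticket: 13.6 × (6.89/7.95) = 13.6 × 0.866667 = 11.7867
rent: 22.0 × (766.63/535.44) = 22.0 × 1.431776 = 31.4991
petrol: 29.1 × (1.75/1.72) = 29.1 × 1.017442 = 29.6076
potatoes: 18.4 × (1.98/1.73) = 18.4 × 1.144509 = 21.0590
bread: 16.9 × (4.16/4.08) = 16.9 × 1.019608 = 17.2314
Index = Σ wᵢ·(p₁ᵢ/p₀ᵢ) = 11.7867 + 31.4991 + 29.6076 + 21.0590 + 17.2314 = 111.1836

111.2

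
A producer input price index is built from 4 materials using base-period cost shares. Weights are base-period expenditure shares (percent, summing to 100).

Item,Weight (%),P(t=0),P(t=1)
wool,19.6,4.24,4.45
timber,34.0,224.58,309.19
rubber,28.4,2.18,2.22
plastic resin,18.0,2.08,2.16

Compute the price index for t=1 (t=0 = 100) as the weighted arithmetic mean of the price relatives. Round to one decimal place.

115.0

wool: 19.6 × (4.45/4.24) = 19.6 × 1.049528 = 20.5708
timber: 34.0 × (309.19/224.58) = 34.0 × 1.376748 = 46.8094
rubber: 28.4 × (2.22/2.18) = 28.4 × 1.018349 = 28.9211
plastic resin: 18.0 × (2.16/2.08) = 18.0 × 1.038462 = 18.6923
Index = Σ wᵢ·(p₁ᵢ/p₀ᵢ) = 20.5708 + 46.8094 + 28.9211 + 18.6923 = 114.9936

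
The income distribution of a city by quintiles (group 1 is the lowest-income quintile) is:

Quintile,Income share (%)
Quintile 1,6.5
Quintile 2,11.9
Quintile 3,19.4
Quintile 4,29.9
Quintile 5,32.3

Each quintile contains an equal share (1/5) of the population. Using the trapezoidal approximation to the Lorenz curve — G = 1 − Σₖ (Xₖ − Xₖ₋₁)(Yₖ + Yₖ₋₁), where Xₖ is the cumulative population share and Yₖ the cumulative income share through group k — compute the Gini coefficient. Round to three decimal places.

Cumulative income shares Yₖ: 0.0650, 0.1840, 0.3780, 0.6770, 1.0000
Σ (Xₖ−Xₖ₋₁)(Yₖ+Yₖ₋₁) = (1/5)(0.0650+0.0000) + (1/5)(0.1840+0.0650) + (1/5)(0.3780+0.1840) + (1/5)(0.6770+0.3780) + (1/5)(1.0000+0.6770)
  = 0.0130 + 0.0498 + 0.1124 + 0.2110 + 0.3354 = 0.7216
G = 1 − 0.7216 = 0.2784

0.278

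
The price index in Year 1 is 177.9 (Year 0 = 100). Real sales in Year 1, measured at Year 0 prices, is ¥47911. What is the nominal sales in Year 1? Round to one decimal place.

Nominal = Real × (Index/100) = 47911 × (177.9/100)
        = 47911 × 1.779 = 85233.6690

85233.7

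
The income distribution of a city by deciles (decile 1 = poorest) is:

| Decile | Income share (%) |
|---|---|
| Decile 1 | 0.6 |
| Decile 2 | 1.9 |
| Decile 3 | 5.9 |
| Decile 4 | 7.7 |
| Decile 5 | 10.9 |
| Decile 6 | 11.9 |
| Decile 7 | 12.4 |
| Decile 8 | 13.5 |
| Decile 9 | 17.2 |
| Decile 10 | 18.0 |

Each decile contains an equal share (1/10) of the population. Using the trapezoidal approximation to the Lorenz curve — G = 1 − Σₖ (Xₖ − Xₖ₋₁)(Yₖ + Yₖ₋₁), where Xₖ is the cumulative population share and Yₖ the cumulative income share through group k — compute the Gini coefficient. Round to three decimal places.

Cumulative income shares Yₖ: 0.0060, 0.0250, 0.0840, 0.1610, 0.2700, 0.3890, 0.5130, 0.6480, 0.8200, 1.0000
Σ (Xₖ−Xₖ₋₁)(Yₖ+Yₖ₋₁) = (1/10)(0.0060+0.0000) + (1/10)(0.0250+0.0060) + (1/10)(0.0840+0.0250) + (1/10)(0.1610+0.0840) + (1/10)(0.2700+0.1610) + (1/10)(0.3890+0.2700) + (1/10)(0.5130+0.3890) + (1/10)(0.6480+0.5130) + (1/10)(0.8200+0.6480) + (1/10)(1.0000+0.8200)
  = 0.0006 + 0.0031 + 0.0109 + 0.0245 + 0.0431 + 0.0659 + 0.0902 + 0.1161 + 0.1468 + 0.1820 = 0.6832
G = 1 − 0.6832 = 0.3168

0.317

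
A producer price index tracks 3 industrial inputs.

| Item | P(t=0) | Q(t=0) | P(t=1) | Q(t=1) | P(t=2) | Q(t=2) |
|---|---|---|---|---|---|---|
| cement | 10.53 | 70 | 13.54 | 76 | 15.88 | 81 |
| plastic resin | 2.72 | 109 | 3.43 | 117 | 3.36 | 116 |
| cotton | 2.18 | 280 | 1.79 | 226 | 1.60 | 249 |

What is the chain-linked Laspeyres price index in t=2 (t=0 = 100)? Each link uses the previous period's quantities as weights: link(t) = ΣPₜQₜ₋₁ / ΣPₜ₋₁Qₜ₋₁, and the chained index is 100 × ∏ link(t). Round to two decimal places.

Link t=0→t=1:
ΣP(t=1)Q(t=0) = 13.54×70 + 3.43×109 + 1.79×280 = 947.8 + 373.87 + 501.2 = 1822.87
ΣP(t=0)Q(t=0) = 10.53×70 + 2.72×109 + 2.18×280 = 737.1 + 296.48 + 610.4 = 1643.98
link = 1822.87/1643.98 = 1.108815
Link t=1→t=2:
ΣP(t=2)Q(t=1) = 15.88×76 + 3.36×117 + 1.60×226 = 1206.88 + 393.12 + 361.6 = 1961.6
ΣP(t=1)Q(t=1) = 13.54×76 + 3.43×117 + 1.79×226 = 1029.04 + 401.31 + 404.54 = 1834.89
link = 1961.6/1834.89 = 1.069056
Chained index = 100 × 1.108815 × 1.069056 = 118.5385

118.54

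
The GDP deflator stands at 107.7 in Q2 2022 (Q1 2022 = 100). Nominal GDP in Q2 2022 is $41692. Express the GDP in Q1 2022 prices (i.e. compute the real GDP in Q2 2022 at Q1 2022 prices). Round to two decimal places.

Real = Nominal ÷ (Index/100) = 41692 ÷ (107.7/100)
     = 41692 ÷ 1.077 = 38711.2349

38711.23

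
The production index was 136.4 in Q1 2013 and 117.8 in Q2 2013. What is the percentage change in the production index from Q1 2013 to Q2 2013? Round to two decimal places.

Change = (117.8 − 136.4) / 136.4 × 100
       = -18.6 / 136.4 × 100 = -13.6364%

-13.64%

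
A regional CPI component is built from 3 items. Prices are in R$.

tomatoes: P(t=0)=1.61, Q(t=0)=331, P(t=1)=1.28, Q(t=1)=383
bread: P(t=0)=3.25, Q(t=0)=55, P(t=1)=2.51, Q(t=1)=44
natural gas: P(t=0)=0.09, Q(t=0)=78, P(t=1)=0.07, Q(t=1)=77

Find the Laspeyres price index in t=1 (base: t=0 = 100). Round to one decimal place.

78.9

Laspeyres price index uses base-period quantities as weights.
ΣP(t=1)·Q(t=0) = 1.28×331 + 2.51×55 + 0.07×78 = 423.68 + 138.05 + 5.46 = 567.19
ΣP(t=0)·Q(t=0) = 1.61×331 + 3.25×55 + 0.09×78 = 532.91 + 178.75 + 7.02 = 718.68
Index = 567.19 / 718.68 × 100 = 78.9211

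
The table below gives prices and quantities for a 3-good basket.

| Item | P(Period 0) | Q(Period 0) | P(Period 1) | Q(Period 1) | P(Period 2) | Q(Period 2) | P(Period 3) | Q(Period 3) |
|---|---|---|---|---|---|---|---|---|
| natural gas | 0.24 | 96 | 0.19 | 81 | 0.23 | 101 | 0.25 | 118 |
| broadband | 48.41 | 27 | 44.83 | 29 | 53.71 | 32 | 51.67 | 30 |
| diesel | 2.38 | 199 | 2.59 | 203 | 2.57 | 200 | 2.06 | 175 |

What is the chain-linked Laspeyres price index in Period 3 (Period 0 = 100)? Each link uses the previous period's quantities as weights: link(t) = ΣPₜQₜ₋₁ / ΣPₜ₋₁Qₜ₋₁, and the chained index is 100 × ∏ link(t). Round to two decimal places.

102.10

Link Period 0→Period 1:
ΣP(Period 1)Q(Period 0) = 0.19×96 + 44.83×27 + 2.59×199 = 18.24 + 1210.41 + 515.41 = 1744.06
ΣP(Period 0)Q(Period 0) = 0.24×96 + 48.41×27 + 2.38×199 = 23.04 + 1307.07 + 473.62 = 1803.73
link = 1744.06/1803.73 = 0.966919
Link Period 1→Period 2:
ΣP(Period 2)Q(Period 1) = 0.23×81 + 53.71×29 + 2.57×203 = 18.63 + 1557.59 + 521.71 = 2097.93
ΣP(Period 1)Q(Period 1) = 0.19×81 + 44.83×29 + 2.59×203 = 15.39 + 1300.07 + 525.77 = 1841.23
link = 2097.93/1841.23 = 1.139418
Link Period 2→Period 3:
ΣP(Period 3)Q(Period 2) = 0.25×101 + 51.67×32 + 2.06×200 = 25.25 + 1653.44 + 412 = 2090.69
ΣP(Period 2)Q(Period 2) = 0.23×101 + 53.71×32 + 2.57×200 = 23.23 + 1718.72 + 514 = 2255.95
link = 2090.69/2255.95 = 0.926745
Chained index = 100 × 0.966919 × 1.139418 × 0.926745 = 102.1017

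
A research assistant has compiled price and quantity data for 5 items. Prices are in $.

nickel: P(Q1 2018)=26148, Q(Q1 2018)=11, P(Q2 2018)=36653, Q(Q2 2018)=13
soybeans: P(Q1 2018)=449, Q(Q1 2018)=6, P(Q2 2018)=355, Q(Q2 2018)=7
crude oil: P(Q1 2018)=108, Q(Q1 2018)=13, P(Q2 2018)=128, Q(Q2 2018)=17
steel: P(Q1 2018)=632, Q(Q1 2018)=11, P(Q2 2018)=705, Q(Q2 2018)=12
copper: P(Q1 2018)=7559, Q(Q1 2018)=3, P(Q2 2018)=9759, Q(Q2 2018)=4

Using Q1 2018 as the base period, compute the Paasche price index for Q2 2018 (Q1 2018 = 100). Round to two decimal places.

138.13

Paasche price index uses current-period quantities as weights.
ΣP(Q2 2018)·Q(Q2 2018) = 36653×13 + 355×7 + 128×17 + 705×12 + 9759×4 = 476489 + 2485 + 2176 + 8460 + 39036 = 528646
ΣP(Q1 2018)·Q(Q2 2018) = 26148×13 + 449×7 + 108×17 + 632×12 + 7559×4 = 339924 + 3143 + 1836 + 7584 + 30236 = 382723
Index = 528646 / 382723 × 100 = 138.1276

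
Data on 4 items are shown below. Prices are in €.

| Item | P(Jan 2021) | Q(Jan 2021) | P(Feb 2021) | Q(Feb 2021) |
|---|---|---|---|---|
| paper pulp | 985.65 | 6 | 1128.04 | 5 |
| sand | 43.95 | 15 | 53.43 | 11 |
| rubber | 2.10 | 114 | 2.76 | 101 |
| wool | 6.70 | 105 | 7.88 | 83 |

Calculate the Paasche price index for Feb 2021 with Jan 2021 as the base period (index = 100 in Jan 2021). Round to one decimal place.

115.9

Paasche price index uses current-period quantities as weights.
ΣP(Feb 2021)·Q(Feb 2021) = 1128.04×5 + 53.43×11 + 2.76×101 + 7.88×83 = 5640.2 + 587.73 + 278.76 + 654.04 = 7160.73
ΣP(Jan 2021)·Q(Feb 2021) = 985.65×5 + 43.95×11 + 2.10×101 + 6.70×83 = 4928.25 + 483.45 + 212.1 + 556.1 = 6179.9
Index = 7160.73 / 6179.9 × 100 = 115.8713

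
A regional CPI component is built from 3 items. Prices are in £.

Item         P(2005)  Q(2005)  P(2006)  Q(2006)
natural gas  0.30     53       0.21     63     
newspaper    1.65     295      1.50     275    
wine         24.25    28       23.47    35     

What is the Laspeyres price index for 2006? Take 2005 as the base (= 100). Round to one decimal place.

Laspeyres price index uses base-period quantities as weights.
ΣP(2006)·Q(2005) = 0.21×53 + 1.50×295 + 23.47×28 = 11.13 + 442.5 + 657.16 = 1110.79
ΣP(2005)·Q(2005) = 0.30×53 + 1.65×295 + 24.25×28 = 15.9 + 486.75 + 679 = 1181.65
Index = 1110.79 / 1181.65 × 100 = 94.0033

94.0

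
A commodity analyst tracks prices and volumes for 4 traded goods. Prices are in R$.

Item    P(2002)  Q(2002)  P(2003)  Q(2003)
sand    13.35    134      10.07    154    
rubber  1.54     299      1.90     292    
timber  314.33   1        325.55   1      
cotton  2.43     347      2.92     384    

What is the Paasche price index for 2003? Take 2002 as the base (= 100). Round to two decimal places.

Paasche price index uses current-period quantities as weights.
ΣP(2003)·Q(2003) = 10.07×154 + 1.90×292 + 325.55×1 + 2.92×384 = 1550.78 + 554.8 + 325.55 + 1121.28 = 3552.41
ΣP(2002)·Q(2003) = 13.35×154 + 1.54×292 + 314.33×1 + 2.43×384 = 2055.9 + 449.68 + 314.33 + 933.12 = 3753.03
Index = 3552.41 / 3753.03 × 100 = 94.6545

94.65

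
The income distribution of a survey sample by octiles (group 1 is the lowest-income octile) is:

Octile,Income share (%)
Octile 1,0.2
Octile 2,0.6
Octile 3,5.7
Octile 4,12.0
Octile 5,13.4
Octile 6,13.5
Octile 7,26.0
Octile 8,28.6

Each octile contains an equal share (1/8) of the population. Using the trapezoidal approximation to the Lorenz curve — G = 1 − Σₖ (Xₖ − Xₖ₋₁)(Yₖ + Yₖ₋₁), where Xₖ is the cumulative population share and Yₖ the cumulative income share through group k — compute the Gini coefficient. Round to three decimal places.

Cumulative income shares Yₖ: 0.0020, 0.0080, 0.0650, 0.1850, 0.3190, 0.4540, 0.7140, 1.0000
Σ (Xₖ−Xₖ₋₁)(Yₖ+Yₖ₋₁) = (1/8)(0.0020+0.0000) + (1/8)(0.0080+0.0020) + (1/8)(0.0650+0.0080) + (1/8)(0.1850+0.0650) + (1/8)(0.3190+0.1850) + (1/8)(0.4540+0.3190) + (1/8)(0.7140+0.4540) + (1/8)(1.0000+0.7140)
  = 0.0003 + 0.0013 + 0.0091 + 0.0312 + 0.0630 + 0.0966 + 0.1460 + 0.2142 = 0.5617
G = 1 − 0.5617 = 0.4383

0.438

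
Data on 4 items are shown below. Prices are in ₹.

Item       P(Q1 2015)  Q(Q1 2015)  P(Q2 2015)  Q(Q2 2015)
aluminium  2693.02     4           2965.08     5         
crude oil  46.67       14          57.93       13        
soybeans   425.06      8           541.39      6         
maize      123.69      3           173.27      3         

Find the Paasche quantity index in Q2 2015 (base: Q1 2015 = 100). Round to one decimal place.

110.4

Paasche quantity index uses current-period prices as weights.
ΣP(Q2 2015)·Q(Q2 2015) = 2965.08×5 + 57.93×13 + 541.39×6 + 173.27×3 = 14825.4 + 753.09 + 3248.34 + 519.81 = 19346.64
ΣP(Q2 2015)·Q(Q1 2015) = 2965.08×4 + 57.93×14 + 541.39×8 + 173.27×3 = 11860.32 + 811.02 + 4331.12 + 519.81 = 17522.27
Index = 19346.64 / 17522.27 × 100 = 110.4117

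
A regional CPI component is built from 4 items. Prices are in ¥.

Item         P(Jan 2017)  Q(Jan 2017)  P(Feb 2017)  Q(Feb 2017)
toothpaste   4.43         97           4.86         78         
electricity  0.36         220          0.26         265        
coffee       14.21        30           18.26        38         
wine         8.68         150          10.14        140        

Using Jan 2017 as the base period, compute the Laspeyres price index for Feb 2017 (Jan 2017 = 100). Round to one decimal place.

Laspeyres price index uses base-period quantities as weights.
ΣP(Feb 2017)·Q(Jan 2017) = 4.86×97 + 0.26×220 + 18.26×30 + 10.14×150 = 471.42 + 57.2 + 547.8 + 1521 = 2597.42
ΣP(Jan 2017)·Q(Jan 2017) = 4.43×97 + 0.36×220 + 14.21×30 + 8.68×150 = 429.71 + 79.2 + 426.3 + 1302 = 2237.21
Index = 2597.42 / 2237.21 × 100 = 116.1009

116.1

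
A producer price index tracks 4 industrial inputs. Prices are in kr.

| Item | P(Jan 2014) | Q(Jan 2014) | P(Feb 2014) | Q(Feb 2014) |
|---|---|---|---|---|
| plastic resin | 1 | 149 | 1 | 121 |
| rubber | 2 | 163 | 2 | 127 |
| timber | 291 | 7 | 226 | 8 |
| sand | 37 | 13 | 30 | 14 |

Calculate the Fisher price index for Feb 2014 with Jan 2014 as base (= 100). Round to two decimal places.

81.28

Laspeyres component (base-period weights):
ΣP(Feb 2014)Q(Jan 2014) = 1×149 + 2×163 + 226×7 + 30×13 = 149 + 326 + 1582 + 390 = 2447
ΣP(Jan 2014)Q(Jan 2014) = 1×149 + 2×163 + 291×7 + 37×13 = 149 + 326 + 2037 + 481 = 2993
L = 2447 / 2993 × 100 = 81.7574
Paasche component (current-period weights):
ΣP(Feb 2014)Q(Feb 2014) = 1×121 + 2×127 + 226×8 + 30×14 = 121 + 254 + 1808 + 420 = 2603
ΣP(Jan 2014)Q(Feb 2014) = 1×121 + 2×127 + 291×8 + 37×14 = 121 + 254 + 2328 + 518 = 3221
P = 2603 / 3221 × 100 = 80.8134
Fisher = √(L × P) = √(81.7574 × 80.8134) = 81.2841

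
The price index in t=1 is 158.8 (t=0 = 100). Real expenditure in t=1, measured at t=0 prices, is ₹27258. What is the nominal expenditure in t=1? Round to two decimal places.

Nominal = Real × (Index/100) = 27258 × (158.8/100)
        = 27258 × 1.588 = 43285.7040

43285.70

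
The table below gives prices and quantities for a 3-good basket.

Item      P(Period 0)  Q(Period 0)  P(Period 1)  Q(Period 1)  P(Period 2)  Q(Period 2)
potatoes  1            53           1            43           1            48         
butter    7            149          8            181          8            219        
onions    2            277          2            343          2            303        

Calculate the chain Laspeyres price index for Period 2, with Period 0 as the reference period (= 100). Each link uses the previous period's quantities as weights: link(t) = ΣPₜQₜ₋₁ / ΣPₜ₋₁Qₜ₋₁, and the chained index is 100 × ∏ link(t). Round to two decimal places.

109.03

Link Period 0→Period 1:
ΣP(Period 1)Q(Period 0) = 1×53 + 8×149 + 2×277 = 53 + 1192 + 554 = 1799
ΣP(Period 0)Q(Period 0) = 1×53 + 7×149 + 2×277 = 53 + 1043 + 554 = 1650
link = 1799/1650 = 1.090303
Link Period 1→Period 2:
ΣP(Period 2)Q(Period 1) = 1×43 + 8×181 + 2×343 = 43 + 1448 + 686 = 2177
ΣP(Period 1)Q(Period 1) = 1×43 + 8×181 + 2×343 = 43 + 1448 + 686 = 2177
link = 2177/2177 = 1.000000
Chained index = 100 × 1.090303 × 1.000000 = 109.0303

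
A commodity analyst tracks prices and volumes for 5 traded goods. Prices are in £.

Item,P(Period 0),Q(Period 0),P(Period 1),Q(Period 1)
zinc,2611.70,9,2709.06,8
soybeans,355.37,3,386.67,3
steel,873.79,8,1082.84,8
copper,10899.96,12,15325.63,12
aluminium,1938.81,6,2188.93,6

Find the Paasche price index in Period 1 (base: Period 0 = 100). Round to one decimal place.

133.3

Paasche price index uses current-period quantities as weights.
ΣP(Period 1)·Q(Period 1) = 2709.06×8 + 386.67×3 + 1082.84×8 + 15325.63×12 + 2188.93×6 = 21672.48 + 1160.01 + 8662.72 + 183907.56 + 13133.58 = 228536.35
ΣP(Period 0)·Q(Period 1) = 2611.70×8 + 355.37×3 + 873.79×8 + 10899.96×12 + 1938.81×6 = 20893.6 + 1066.11 + 6990.32 + 130799.52 + 11632.86 = 171382.41
Index = 228536.35 / 171382.41 × 100 = 133.3488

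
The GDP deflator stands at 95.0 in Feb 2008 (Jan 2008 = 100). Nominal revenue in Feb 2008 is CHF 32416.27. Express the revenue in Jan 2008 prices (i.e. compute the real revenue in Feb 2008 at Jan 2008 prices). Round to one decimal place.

Real = Nominal ÷ (Index/100) = 32416.27 ÷ (95.0/100)
     = 32416.27 ÷ 0.950 = 34122.3895

34122.4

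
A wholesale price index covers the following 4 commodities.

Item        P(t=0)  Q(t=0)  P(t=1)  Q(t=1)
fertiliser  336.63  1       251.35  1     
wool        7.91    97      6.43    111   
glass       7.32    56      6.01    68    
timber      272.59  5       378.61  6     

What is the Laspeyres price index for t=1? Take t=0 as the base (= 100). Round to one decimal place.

107.9

Laspeyres price index uses base-period quantities as weights.
ΣP(t=1)·Q(t=0) = 251.35×1 + 6.43×97 + 6.01×56 + 378.61×5 = 251.35 + 623.71 + 336.56 + 1893.05 = 3104.67
ΣP(t=0)·Q(t=0) = 336.63×1 + 7.91×97 + 7.32×56 + 272.59×5 = 336.63 + 767.27 + 409.92 + 1362.95 = 2876.77
Index = 3104.67 / 2876.77 × 100 = 107.9221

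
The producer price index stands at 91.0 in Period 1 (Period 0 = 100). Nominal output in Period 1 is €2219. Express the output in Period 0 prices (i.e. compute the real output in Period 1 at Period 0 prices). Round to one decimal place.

Real = Nominal ÷ (Index/100) = 2219 ÷ (91.0/100)
     = 2219 ÷ 0.910 = 2438.4615

2438.5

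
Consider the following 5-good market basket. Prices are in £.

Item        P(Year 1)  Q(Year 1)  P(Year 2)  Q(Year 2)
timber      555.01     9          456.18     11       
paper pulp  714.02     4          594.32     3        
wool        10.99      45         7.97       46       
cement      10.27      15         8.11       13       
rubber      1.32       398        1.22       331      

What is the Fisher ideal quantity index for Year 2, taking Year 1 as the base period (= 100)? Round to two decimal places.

103.18

Laspeyres component (base-period weights):
ΣP(Year 1)Q(Year 2) = 555.01×11 + 714.02×3 + 10.99×46 + 10.27×13 + 1.32×331 = 6105.11 + 2142.06 + 505.54 + 133.51 + 436.92 = 9323.14
ΣP(Year 1)Q(Year 1) = 555.01×9 + 714.02×4 + 10.99×45 + 10.27×15 + 1.32×398 = 4995.09 + 2856.08 + 494.55 + 154.05 + 525.36 = 9025.13
L = 9323.14 / 9025.13 × 100 = 103.3020
Paasche component (current-period weights):
ΣP(Year 2)Q(Year 2) = 456.18×11 + 594.32×3 + 7.97×46 + 8.11×13 + 1.22×331 = 5017.98 + 1782.96 + 366.62 + 105.43 + 403.82 = 7676.81
ΣP(Year 2)Q(Year 1) = 456.18×9 + 594.32×4 + 7.97×45 + 8.11×15 + 1.22×398 = 4105.62 + 2377.28 + 358.65 + 121.65 + 485.56 = 7448.76
P = 7676.81 / 7448.76 × 100 = 103.0616
Fisher = √(L × P) = √(103.3020 × 103.0616) = 103.1817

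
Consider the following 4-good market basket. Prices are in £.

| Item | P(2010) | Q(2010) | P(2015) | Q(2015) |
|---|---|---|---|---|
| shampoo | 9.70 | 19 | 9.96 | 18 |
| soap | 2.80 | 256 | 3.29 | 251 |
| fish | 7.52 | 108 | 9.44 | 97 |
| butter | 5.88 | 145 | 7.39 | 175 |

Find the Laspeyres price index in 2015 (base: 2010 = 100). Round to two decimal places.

Laspeyres price index uses base-period quantities as weights.
ΣP(2015)·Q(2010) = 9.96×19 + 3.29×256 + 9.44×108 + 7.39×145 = 189.24 + 842.24 + 1019.52 + 1071.55 = 3122.55
ΣP(2010)·Q(2010) = 9.70×19 + 2.80×256 + 7.52×108 + 5.88×145 = 184.3 + 716.8 + 812.16 + 852.6 = 2565.86
Index = 3122.55 / 2565.86 × 100 = 121.6960

121.70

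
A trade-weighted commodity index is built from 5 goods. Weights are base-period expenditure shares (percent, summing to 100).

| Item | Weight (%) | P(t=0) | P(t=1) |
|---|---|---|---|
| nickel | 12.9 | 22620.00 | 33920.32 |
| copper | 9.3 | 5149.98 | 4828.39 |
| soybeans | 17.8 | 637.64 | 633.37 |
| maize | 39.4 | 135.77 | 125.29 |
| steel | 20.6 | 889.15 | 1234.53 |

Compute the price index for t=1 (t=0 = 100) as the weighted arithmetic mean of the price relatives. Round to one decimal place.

110.7

nickel: 12.9 × (33920.32/22620.00) = 12.9 × 1.499572 = 19.3445
copper: 9.3 × (4828.39/5149.98) = 9.3 × 0.937555 = 8.7193
soybeans: 17.8 × (633.37/637.64) = 17.8 × 0.993303 = 17.6808
maize: 39.4 × (125.29/135.77) = 39.4 × 0.922811 = 36.3587
steel: 20.6 × (1234.53/889.15) = 20.6 × 1.388438 = 28.6018
Index = Σ wᵢ·(p₁ᵢ/p₀ᵢ) = 19.3445 + 8.7193 + 17.6808 + 36.3587 + 28.6018 = 110.7051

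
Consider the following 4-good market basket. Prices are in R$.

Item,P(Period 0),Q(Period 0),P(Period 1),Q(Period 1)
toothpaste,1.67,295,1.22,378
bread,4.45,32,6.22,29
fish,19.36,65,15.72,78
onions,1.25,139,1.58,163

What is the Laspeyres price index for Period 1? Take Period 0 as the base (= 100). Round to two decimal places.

87.09

Laspeyres price index uses base-period quantities as weights.
ΣP(Period 1)·Q(Period 0) = 1.22×295 + 6.22×32 + 15.72×65 + 1.58×139 = 359.9 + 199.04 + 1021.8 + 219.62 = 1800.36
ΣP(Period 0)·Q(Period 0) = 1.67×295 + 4.45×32 + 19.36×65 + 1.25×139 = 492.65 + 142.4 + 1258.4 + 173.75 = 2067.2
Index = 1800.36 / 2067.2 × 100 = 87.0917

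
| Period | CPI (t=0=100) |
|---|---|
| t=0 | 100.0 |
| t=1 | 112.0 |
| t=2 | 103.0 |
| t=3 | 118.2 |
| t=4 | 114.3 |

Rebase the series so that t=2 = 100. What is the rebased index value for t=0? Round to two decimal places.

Rebased(t=0) = 100.0 / 103.0 × 100 = 97.0874

97.09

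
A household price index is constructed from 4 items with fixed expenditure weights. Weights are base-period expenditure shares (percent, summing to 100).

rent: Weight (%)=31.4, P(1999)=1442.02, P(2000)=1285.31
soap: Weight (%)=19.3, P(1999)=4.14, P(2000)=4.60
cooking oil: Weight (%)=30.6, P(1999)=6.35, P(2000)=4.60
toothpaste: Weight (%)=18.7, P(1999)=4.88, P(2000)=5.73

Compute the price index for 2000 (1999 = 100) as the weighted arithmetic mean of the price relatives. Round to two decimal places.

93.56

rent: 31.4 × (1285.31/1442.02) = 31.4 × 0.891326 = 27.9876
soap: 19.3 × (4.60/4.14) = 19.3 × 1.111111 = 21.4444
cooking oil: 30.6 × (4.60/6.35) = 30.6 × 0.724409 = 22.1669
toothpaste: 18.7 × (5.73/4.88) = 18.7 × 1.174180 = 21.9572
Index = Σ wᵢ·(p₁ᵢ/p₀ᵢ) = 27.9876 + 21.4444 + 22.1669 + 21.9572 = 93.5562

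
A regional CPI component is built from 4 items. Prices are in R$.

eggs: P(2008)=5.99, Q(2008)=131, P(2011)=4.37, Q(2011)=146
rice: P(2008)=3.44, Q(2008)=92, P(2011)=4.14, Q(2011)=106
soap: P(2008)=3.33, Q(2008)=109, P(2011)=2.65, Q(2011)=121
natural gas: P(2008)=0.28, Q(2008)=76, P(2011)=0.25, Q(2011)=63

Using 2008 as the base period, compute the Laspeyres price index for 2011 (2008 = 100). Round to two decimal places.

84.91

Laspeyres price index uses base-period quantities as weights.
ΣP(2011)·Q(2008) = 4.37×131 + 4.14×92 + 2.65×109 + 0.25×76 = 572.47 + 380.88 + 288.85 + 19 = 1261.2
ΣP(2008)·Q(2008) = 5.99×131 + 3.44×92 + 3.33×109 + 0.28×76 = 784.69 + 316.48 + 362.97 + 21.28 = 1485.42
Index = 1261.2 / 1485.42 × 100 = 84.9053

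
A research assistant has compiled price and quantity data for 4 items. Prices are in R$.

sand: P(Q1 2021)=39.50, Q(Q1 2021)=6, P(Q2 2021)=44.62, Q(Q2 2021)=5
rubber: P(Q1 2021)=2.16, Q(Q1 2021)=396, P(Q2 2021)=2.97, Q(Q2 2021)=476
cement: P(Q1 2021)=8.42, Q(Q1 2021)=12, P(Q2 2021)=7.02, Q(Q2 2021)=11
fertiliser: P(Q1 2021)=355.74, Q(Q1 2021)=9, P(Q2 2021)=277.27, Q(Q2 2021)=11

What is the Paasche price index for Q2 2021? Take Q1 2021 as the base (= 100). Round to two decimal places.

Paasche price index uses current-period quantities as weights.
ΣP(Q2 2021)·Q(Q2 2021) = 44.62×5 + 2.97×476 + 7.02×11 + 277.27×11 = 223.1 + 1413.72 + 77.22 + 3049.97 = 4764.01
ΣP(Q1 2021)·Q(Q2 2021) = 39.50×5 + 2.16×476 + 8.42×11 + 355.74×11 = 197.5 + 1028.16 + 92.62 + 3913.14 = 5231.42
Index = 4764.01 / 5231.42 × 100 = 91.0653

91.07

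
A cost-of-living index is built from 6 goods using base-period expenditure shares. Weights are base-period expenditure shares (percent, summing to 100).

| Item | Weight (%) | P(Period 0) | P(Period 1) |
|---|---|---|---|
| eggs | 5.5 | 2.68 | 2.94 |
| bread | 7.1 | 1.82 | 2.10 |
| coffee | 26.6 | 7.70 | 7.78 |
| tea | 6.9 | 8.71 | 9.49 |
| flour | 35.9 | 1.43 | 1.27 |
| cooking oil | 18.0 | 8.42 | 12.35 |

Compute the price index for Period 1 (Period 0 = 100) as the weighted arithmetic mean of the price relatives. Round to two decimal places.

eggs: 5.5 × (2.94/2.68) = 5.5 × 1.097015 = 6.0336
bread: 7.1 × (2.10/1.82) = 7.1 × 1.153846 = 8.1923
coffee: 26.6 × (7.78/7.70) = 26.6 × 1.010390 = 26.8764
tea: 6.9 × (9.49/8.71) = 6.9 × 1.089552 = 7.5179
flour: 35.9 × (1.27/1.43) = 35.9 × 0.888112 = 31.8832
cooking oil: 18.0 × (12.35/8.42) = 18.0 × 1.466746 = 26.4014
Index = Σ wᵢ·(p₁ᵢ/p₀ᵢ) = 6.0336 + 8.1923 + 26.8764 + 7.5179 + 31.8832 + 26.4014 = 106.9048

106.90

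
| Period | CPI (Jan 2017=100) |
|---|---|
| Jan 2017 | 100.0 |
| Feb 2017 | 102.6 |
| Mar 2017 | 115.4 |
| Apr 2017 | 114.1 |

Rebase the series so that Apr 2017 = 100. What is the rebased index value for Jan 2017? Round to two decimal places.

87.64

Rebased(Jan 2017) = 100.0 / 114.1 × 100 = 87.6424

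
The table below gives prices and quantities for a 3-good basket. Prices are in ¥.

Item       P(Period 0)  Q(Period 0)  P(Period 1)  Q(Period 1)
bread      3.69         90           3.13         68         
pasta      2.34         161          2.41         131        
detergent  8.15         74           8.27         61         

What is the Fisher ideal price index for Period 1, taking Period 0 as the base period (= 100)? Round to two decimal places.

97.82

Laspeyres component (base-period weights):
ΣP(Period 1)Q(Period 0) = 3.13×90 + 2.41×161 + 8.27×74 = 281.7 + 388.01 + 611.98 = 1281.69
ΣP(Period 0)Q(Period 0) = 3.69×90 + 2.34×161 + 8.15×74 = 332.1 + 376.74 + 603.1 = 1311.94
L = 1281.69 / 1311.94 × 100 = 97.6943
Paasche component (current-period weights):
ΣP(Period 1)Q(Period 1) = 3.13×68 + 2.41×131 + 8.27×61 = 212.84 + 315.71 + 504.47 = 1033.02
ΣP(Period 0)Q(Period 1) = 3.69×68 + 2.34×131 + 8.15×61 = 250.92 + 306.54 + 497.15 = 1054.61
P = 1033.02 / 1054.61 × 100 = 97.9528
Fisher = √(L × P) = √(97.6943 × 97.9528) = 97.8234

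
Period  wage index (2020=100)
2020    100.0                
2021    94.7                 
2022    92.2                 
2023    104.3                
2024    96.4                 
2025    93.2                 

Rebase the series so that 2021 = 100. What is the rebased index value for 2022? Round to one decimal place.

Rebased(2022) = 92.2 / 94.7 × 100 = 97.3601

97.4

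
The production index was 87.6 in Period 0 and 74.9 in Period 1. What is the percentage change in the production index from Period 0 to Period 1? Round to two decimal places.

-14.50%

Change = (74.9 − 87.6) / 87.6 × 100
       = -12.7 / 87.6 × 100 = -14.4977%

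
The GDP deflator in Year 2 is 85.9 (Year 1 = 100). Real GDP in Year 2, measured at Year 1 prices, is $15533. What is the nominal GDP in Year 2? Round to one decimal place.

Nominal = Real × (Index/100) = 15533 × (85.9/100)
        = 15533 × 0.859 = 13342.8470

13342.8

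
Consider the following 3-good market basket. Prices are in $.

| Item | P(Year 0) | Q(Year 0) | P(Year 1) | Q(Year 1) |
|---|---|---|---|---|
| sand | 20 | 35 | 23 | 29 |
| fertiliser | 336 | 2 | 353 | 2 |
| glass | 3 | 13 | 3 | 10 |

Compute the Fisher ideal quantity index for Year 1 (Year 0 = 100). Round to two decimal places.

90.69

Laspeyres component (base-period weights):
ΣP(Year 0)Q(Year 1) = 20×29 + 336×2 + 3×10 = 580 + 672 + 30 = 1282
ΣP(Year 0)Q(Year 0) = 20×35 + 336×2 + 3×13 = 700 + 672 + 39 = 1411
L = 1282 / 1411 × 100 = 90.8575
Paasche component (current-period weights):
ΣP(Year 1)Q(Year 1) = 23×29 + 353×2 + 3×10 = 667 + 706 + 30 = 1403
ΣP(Year 1)Q(Year 0) = 23×35 + 353×2 + 3×13 = 805 + 706 + 39 = 1550
P = 1403 / 1550 × 100 = 90.5161
Fisher = √(L × P) = √(90.8575 × 90.5161) = 90.6867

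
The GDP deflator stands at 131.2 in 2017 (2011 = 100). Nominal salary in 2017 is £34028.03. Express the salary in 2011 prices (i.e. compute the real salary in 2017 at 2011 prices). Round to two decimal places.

25936.00

Real = Nominal ÷ (Index/100) = 34028.03 ÷ (131.2/100)
     = 34028.03 ÷ 1.312 = 25935.9985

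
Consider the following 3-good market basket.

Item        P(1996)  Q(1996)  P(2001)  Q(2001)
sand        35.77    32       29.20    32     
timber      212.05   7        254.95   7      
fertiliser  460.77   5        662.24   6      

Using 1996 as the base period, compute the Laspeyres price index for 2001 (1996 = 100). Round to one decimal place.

122.2

Laspeyres price index uses base-period quantities as weights.
ΣP(2001)·Q(1996) = 29.20×32 + 254.95×7 + 662.24×5 = 934.4 + 1784.65 + 3311.2 = 6030.25
ΣP(1996)·Q(1996) = 35.77×32 + 212.05×7 + 460.77×5 = 1144.64 + 1484.35 + 2303.85 = 4932.84
Index = 6030.25 / 4932.84 × 100 = 122.2470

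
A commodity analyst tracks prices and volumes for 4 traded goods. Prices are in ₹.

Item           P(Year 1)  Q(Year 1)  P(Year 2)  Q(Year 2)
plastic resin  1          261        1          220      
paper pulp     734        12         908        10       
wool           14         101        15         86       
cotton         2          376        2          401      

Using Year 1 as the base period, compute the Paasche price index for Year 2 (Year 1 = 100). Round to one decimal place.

119.1

Paasche price index uses current-period quantities as weights.
ΣP(Year 2)·Q(Year 2) = 1×220 + 908×10 + 15×86 + 2×401 = 220 + 9080 + 1290 + 802 = 11392
ΣP(Year 1)·Q(Year 2) = 1×220 + 734×10 + 14×86 + 2×401 = 220 + 7340 + 1204 + 802 = 9566
Index = 11392 / 9566 × 100 = 119.0884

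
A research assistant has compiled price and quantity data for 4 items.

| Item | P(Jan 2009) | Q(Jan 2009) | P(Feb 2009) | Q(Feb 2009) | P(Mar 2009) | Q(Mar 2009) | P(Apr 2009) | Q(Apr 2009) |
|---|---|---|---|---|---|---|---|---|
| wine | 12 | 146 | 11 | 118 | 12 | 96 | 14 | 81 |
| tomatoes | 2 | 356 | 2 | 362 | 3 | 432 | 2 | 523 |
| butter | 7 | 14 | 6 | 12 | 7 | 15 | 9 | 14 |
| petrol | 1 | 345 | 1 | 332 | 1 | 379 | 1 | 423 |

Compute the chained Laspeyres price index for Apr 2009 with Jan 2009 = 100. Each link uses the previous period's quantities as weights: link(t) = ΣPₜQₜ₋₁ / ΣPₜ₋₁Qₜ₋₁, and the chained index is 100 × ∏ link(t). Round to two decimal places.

105.52

Link Jan 2009→Feb 2009:
ΣP(Feb 2009)Q(Jan 2009) = 11×146 + 2×356 + 6×14 + 1×345 = 1606 + 712 + 84 + 345 = 2747
ΣP(Jan 2009)Q(Jan 2009) = 12×146 + 2×356 + 7×14 + 1×345 = 1752 + 712 + 98 + 345 = 2907
link = 2747/2907 = 0.944960
Link Feb 2009→Mar 2009:
ΣP(Mar 2009)Q(Feb 2009) = 12×118 + 3×362 + 7×12 + 1×332 = 1416 + 1086 + 84 + 332 = 2918
ΣP(Feb 2009)Q(Feb 2009) = 11×118 + 2×362 + 6×12 + 1×332 = 1298 + 724 + 72 + 332 = 2426
link = 2918/2426 = 1.202803
Link Mar 2009→Apr 2009:
ΣP(Apr 2009)Q(Mar 2009) = 14×96 + 2×432 + 9×15 + 1×379 = 1344 + 864 + 135 + 379 = 2722
ΣP(Mar 2009)Q(Mar 2009) = 12×96 + 3×432 + 7×15 + 1×379 = 1152 + 1296 + 105 + 379 = 2932
link = 2722/2932 = 0.928377
Chained index = 100 × 0.944960 × 1.202803 × 0.928377 = 105.5194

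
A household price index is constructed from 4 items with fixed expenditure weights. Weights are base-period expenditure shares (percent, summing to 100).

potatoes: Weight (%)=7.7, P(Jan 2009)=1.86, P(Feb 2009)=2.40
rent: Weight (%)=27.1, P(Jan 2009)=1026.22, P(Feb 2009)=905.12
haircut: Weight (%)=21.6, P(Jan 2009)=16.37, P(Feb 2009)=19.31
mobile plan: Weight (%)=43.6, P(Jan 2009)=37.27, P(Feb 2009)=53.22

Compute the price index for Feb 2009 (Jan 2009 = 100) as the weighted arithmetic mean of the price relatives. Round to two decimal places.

potatoes: 7.7 × (2.40/1.86) = 7.7 × 1.290323 = 9.9355
rent: 27.1 × (905.12/1026.22) = 27.1 × 0.881994 = 23.9020
haircut: 21.6 × (19.31/16.37) = 21.6 × 1.179597 = 25.4793
mobile plan: 43.6 × (53.22/37.27) = 43.6 × 1.427958 = 62.2590
Index = Σ wᵢ·(p₁ᵢ/p₀ᵢ) = 9.9355 + 23.9020 + 25.4793 + 62.2590 = 121.5758

121.58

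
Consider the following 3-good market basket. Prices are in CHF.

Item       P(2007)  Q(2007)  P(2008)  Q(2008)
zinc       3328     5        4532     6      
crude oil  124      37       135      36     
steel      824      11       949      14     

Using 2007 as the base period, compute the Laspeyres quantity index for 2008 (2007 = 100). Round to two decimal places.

118.74

Laspeyres quantity index uses base-period prices as weights.
ΣP(2007)·Q(2008) = 3328×6 + 124×36 + 824×14 = 19968 + 4464 + 11536 = 35968
ΣP(2007)·Q(2007) = 3328×5 + 124×37 + 824×11 = 16640 + 4588 + 9064 = 30292
Index = 35968 / 30292 × 100 = 118.7376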